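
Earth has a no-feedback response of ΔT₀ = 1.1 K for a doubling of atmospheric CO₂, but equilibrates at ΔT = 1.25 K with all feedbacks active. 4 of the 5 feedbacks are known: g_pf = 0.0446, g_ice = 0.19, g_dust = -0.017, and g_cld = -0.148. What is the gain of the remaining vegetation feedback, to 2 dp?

Amplification A = ΔT/ΔT₀ = 1.25/1.1 = 1.136.
Total gain g = 1 − 1/A = 1 − 1/1.136 = 0.1197.
Known gains sum to 0.0446 + 0.19 − 0.017 − 0.148 = 0.0696.
g_veg = 0.1197 − 0.0696 = 0.05.

0.05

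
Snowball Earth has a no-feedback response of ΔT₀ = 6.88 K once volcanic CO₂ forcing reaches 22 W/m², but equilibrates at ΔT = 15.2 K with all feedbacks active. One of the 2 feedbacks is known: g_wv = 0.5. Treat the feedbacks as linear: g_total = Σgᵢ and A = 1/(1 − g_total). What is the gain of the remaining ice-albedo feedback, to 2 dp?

0.05

Amplification A = ΔT/ΔT₀ = 15.2/6.88 = 2.209.
Total gain g = 1 − 1/A = 1 − 1/2.209 = 0.5473.
The known gain is 0.5.
g_ice = 0.5473 − 0.5 = 0.05.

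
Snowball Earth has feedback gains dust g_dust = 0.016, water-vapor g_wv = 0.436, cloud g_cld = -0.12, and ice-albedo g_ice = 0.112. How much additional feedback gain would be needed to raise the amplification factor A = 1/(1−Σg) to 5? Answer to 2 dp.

0.36

Current total gain = 0.444.
Target gain for A = 5: g* = 1 − 1/5 = 0.8.
Additional gain needed = 0.8 − 0.444 = 0.36.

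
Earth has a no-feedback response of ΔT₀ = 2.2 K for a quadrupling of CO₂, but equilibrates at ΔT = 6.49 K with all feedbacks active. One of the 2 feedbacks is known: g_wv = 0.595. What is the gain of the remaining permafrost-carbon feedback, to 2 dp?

Amplification A = ΔT/ΔT₀ = 6.49/2.2 = 2.95.
Total gain g = 1 − 1/A = 1 − 1/2.95 = 0.661.
The known gain is 0.595.
g_pf = 0.661 − 0.595 = 0.07.

0.07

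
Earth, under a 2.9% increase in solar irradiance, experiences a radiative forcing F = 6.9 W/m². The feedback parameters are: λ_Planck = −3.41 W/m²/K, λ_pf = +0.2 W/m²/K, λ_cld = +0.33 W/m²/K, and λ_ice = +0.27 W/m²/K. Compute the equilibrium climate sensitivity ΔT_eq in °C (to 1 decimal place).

Net feedback parameter λ = (−3.41) + (+0.2) + (+0.33) + (+0.27) = -2.61 W/m²/K.
ΔT = −F/λ = −6.9/(-2.61) = 2.6 °C.

2.6 °C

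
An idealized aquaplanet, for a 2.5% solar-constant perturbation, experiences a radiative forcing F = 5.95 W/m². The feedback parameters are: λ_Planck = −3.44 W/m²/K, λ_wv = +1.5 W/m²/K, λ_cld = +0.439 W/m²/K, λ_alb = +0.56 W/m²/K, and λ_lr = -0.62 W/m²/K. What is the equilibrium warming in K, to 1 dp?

3.8 K

Net feedback parameter λ = (−3.44) + (+1.5) + (+0.439) + (+0.56) + (-0.62) = -1.561 W/m²/K.
ΔT = −F/λ = −5.95/(-1.561) = 3.8 K.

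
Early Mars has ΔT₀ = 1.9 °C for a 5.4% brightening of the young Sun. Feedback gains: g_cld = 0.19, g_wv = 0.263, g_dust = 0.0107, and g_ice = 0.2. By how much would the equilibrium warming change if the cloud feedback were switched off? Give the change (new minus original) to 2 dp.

-2.04 °C

Original: g = 0.6637, ΔT = 1.9/(1−0.6637) = 5.6497 °C.
Without cloud: g' = 0.4737, ΔT' = 1.9/(1−0.4737) = 3.6101 °C.
Change = 3.6101 − 5.6497 = -2.04 °C.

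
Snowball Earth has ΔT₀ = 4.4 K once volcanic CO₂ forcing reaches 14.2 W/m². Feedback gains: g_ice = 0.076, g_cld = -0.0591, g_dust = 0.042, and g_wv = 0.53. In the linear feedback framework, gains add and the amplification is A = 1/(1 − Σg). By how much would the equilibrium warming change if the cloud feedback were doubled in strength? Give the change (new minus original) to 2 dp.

-1.35 K

Original: g = 0.5889, ΔT = 4.4/(1−0.5889) = 10.7030 K.
With doubled cloud: g' = 0.5298, ΔT' = 4.4/(1−0.5298) = 9.3577 K.
Change = 9.3577 − 10.7030 = -1.35 K.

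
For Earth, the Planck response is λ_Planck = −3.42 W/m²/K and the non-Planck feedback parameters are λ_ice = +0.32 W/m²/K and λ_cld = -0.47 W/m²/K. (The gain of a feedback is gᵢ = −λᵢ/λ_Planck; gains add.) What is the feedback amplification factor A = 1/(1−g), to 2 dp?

0.96

Convert to gains: g_ice = 0.32/3.42 = 0.09357; g_cld = -0.47/3.42 = -0.1374.
Total gain g = -0.04383.
A = 1/(1 + 0.04383) = 0.96.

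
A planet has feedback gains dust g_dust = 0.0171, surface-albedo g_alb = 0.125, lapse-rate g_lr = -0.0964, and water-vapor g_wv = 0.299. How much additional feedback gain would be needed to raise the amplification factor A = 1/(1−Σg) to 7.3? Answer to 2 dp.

0.52

Current total gain = 0.3447.
Target gain for A = 7.3: g* = 1 − 1/7.3 = 0.863.
Additional gain needed = 0.863 − 0.3447 = 0.52.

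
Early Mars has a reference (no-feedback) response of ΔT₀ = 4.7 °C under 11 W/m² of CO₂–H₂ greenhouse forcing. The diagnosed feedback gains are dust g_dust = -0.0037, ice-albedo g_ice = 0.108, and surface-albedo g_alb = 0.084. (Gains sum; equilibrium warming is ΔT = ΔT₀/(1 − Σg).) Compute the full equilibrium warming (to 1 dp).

Total gain g = -0.0037 + 0.108 + 0.084 = 0.1883.
Amplification A = 1/(1 − 0.1883) = 1.232.
ΔT = 4.7 × 1.232 = 5.8 °C.

5.8 °C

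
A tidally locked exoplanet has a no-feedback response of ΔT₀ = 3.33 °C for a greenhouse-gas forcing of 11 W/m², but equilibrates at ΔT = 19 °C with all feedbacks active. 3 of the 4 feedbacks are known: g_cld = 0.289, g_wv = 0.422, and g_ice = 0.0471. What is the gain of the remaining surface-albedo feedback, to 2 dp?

0.07

Amplification A = ΔT/ΔT₀ = 19/3.33 = 5.706.
Total gain g = 1 − 1/A = 1 − 1/5.706 = 0.8247.
Known gains sum to 0.289 + 0.422 + 0.0471 = 0.7581.
g_alb = 0.8247 − 0.7581 = 0.07.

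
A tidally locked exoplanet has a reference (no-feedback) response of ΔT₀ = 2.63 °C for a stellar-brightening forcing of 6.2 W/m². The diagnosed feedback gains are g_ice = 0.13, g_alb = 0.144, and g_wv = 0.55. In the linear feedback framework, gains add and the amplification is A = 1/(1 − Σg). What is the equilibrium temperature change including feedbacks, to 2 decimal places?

Total gain g = 0.13 + 0.144 + 0.55 = 0.824.
Amplification A = 1/(1 − 0.824) = 5.682.
ΔT = 2.63 × 5.682 = 14.94 °C.

14.94 °C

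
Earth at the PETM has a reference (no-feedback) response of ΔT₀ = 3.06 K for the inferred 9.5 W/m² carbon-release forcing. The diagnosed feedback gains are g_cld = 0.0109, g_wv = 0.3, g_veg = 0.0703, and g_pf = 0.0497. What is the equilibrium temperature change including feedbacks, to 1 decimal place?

5.4 K

Total gain g = 0.0109 + 0.3 + 0.0703 + 0.0497 = 0.4309.
Amplification A = 1/(1 − 0.4309) = 1.757.
ΔT = 3.06 × 1.757 = 5.4 K.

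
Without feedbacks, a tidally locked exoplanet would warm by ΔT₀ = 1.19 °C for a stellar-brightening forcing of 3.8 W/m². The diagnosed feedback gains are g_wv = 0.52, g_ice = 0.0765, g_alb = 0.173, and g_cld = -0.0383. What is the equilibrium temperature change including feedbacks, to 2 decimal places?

Total gain g = 0.52 + 0.0765 + 0.173 − 0.0383 = 0.7312.
Amplification A = 1/(1 − 0.7312) = 3.72.
ΔT = 1.19 × 3.72 = 4.43 °C.

4.43 °C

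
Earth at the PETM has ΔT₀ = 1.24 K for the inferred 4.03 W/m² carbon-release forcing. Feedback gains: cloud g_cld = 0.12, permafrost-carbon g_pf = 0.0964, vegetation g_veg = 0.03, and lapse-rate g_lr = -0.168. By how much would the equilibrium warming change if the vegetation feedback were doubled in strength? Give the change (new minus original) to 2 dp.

Original: g = 0.0784, ΔT = 1.24/(1−0.0784) = 1.3455 K.
With doubled vegetation: g' = 0.1084, ΔT' = 1.24/(1−0.1084) = 1.3908 K.
Change = 1.3908 − 1.3455 = 0.05 K.

0.05 K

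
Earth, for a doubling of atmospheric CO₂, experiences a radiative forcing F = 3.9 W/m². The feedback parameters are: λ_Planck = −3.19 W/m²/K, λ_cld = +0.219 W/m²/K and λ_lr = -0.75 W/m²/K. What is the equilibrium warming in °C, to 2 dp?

Net feedback parameter λ = (−3.19) + (+0.219) + (-0.75) = -3.721 W/m²/K.
ΔT = −F/λ = −3.9/(-3.721) = 1.05 °C.

1.05 °C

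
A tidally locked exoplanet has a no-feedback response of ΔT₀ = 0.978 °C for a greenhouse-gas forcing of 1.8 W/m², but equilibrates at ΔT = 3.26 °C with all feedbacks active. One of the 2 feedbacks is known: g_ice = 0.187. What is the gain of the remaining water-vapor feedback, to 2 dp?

Amplification A = ΔT/ΔT₀ = 3.26/0.978 = 3.333.
Total gain g = 1 − 1/A = 1 − 1/3.333 = 0.7.
The known gain is 0.187.
g_wv = 0.7 − 0.187 = 0.51.

0.51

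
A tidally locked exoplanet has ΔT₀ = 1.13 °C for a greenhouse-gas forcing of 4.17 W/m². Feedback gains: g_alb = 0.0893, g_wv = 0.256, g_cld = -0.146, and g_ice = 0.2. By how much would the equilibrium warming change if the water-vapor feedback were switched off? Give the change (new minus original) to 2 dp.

-0.56 °C

Original: g = 0.3993, ΔT = 1.13/(1−0.3993) = 1.8811 °C.
Without water-vapor: g' = 0.1433, ΔT' = 1.13/(1−0.1433) = 1.3190 °C.
Change = 1.3190 − 1.8811 = -0.56 °C.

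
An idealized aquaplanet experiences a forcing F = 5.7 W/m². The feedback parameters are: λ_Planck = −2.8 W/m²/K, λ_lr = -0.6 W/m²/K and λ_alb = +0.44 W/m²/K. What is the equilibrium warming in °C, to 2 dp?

1.93 °C

Net feedback parameter λ = (−2.8) + (-0.6) + (+0.44) = -2.96 W/m²/K.
ΔT = −F/λ = −5.7/(-2.96) = 1.93 °C.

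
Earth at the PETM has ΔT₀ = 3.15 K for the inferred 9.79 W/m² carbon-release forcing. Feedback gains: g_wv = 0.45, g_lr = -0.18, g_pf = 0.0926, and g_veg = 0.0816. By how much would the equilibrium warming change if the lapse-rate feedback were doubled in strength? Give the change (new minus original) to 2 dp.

Original: g = 0.4442, ΔT = 3.15/(1−0.4442) = 5.6675 K.
With doubled lapse-rate: g' = 0.2642, ΔT' = 3.15/(1−0.2642) = 4.2811 K.
Change = 4.2811 − 5.6675 = -1.39 K.

-1.39 K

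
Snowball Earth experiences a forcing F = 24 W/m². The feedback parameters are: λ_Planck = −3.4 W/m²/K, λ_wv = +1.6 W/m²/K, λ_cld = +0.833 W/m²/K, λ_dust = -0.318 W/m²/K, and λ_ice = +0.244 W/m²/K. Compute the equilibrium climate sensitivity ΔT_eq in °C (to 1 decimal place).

Net feedback parameter λ = (−3.4) + (+1.6) + (+0.833) + (-0.318) + (+0.244) = -1.041 W/m²/K.
ΔT = −F/λ = −24/(-1.041) = 23.1 °C.

23.1 °C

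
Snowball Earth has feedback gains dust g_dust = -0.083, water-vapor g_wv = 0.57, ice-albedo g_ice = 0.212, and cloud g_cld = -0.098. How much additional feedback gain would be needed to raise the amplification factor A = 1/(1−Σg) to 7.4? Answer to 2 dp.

Current total gain = 0.601.
Target gain for A = 7.4: g* = 1 − 1/7.4 = 0.8649.
Additional gain needed = 0.8649 − 0.601 = 0.26.

0.26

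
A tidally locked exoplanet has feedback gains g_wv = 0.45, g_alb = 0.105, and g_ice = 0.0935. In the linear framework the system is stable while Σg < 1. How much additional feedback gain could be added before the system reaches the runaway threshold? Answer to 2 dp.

Current total gain = 0.45 + 0.105 + 0.0935 = 0.6485.
Margin to runaway = 1 − 0.6485 = 0.35.

0.35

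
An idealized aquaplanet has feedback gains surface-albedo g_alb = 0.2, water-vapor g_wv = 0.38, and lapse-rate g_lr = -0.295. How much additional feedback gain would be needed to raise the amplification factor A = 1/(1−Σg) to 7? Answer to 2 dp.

0.57

Current total gain = 0.285.
Target gain for A = 7: g* = 1 − 1/7 = 0.8571.
Additional gain needed = 0.8571 − 0.285 = 0.57.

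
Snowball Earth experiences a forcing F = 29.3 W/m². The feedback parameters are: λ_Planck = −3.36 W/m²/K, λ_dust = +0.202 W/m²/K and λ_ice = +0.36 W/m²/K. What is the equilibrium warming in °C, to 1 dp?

10.5 °C

Net feedback parameter λ = (−3.36) + (+0.202) + (+0.36) = -2.798 W/m²/K.
ΔT = −F/λ = −29.3/(-2.798) = 10.5 °C.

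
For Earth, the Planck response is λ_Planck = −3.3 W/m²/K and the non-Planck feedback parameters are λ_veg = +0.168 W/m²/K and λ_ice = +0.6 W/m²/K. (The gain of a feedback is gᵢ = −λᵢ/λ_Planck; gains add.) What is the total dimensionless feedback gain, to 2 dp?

0.23

Convert to gains: g_veg = 0.168/3.3 = 0.05091; g_ice = 0.6/3.3 = 0.1818.
Total gain g = 0.23271.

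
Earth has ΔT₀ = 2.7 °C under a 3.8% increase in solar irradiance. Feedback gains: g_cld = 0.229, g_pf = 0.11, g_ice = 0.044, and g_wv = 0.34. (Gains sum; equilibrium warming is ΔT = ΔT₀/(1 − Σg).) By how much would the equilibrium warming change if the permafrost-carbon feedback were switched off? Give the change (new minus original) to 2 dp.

-2.77 °C

Original: g = 0.723, ΔT = 2.7/(1−0.723) = 9.7473 °C.
Without permafrost-carbon: g' = 0.613, ΔT' = 2.7/(1−0.613) = 6.9767 °C.
Change = 6.9767 − 9.7473 = -2.77 °C.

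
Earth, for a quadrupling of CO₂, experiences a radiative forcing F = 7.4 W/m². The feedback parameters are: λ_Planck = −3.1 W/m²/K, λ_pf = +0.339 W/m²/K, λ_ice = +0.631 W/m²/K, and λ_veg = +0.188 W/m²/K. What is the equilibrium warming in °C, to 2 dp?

Net feedback parameter λ = (−3.1) + (+0.339) + (+0.631) + (+0.188) = -1.942 W/m²/K.
ΔT = −F/λ = −7.4/(-1.942) = 3.81 °C.

3.81 °C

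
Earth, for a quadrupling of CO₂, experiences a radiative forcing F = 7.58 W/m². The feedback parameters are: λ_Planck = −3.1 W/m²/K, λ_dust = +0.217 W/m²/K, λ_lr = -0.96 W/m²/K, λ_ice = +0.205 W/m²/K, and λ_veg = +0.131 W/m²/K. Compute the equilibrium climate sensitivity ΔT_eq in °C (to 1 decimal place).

Net feedback parameter λ = (−3.1) + (+0.217) + (-0.96) + (+0.205) + (+0.131) = -3.507 W/m²/K.
ΔT = −F/λ = −7.58/(-3.507) = 2.2 °C.

2.2 °C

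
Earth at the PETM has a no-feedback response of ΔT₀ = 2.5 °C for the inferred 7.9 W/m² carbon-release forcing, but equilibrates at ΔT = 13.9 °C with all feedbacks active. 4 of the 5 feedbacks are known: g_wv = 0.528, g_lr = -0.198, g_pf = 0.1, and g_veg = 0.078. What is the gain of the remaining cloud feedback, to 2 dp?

0.31

Amplification A = ΔT/ΔT₀ = 13.9/2.5 = 5.56.
Total gain g = 1 − 1/A = 1 − 1/5.56 = 0.8201.
Known gains sum to 0.528 − 0.198 + 0.1 + 0.078 = 0.508.
g_cld = 0.8201 − 0.508 = 0.31.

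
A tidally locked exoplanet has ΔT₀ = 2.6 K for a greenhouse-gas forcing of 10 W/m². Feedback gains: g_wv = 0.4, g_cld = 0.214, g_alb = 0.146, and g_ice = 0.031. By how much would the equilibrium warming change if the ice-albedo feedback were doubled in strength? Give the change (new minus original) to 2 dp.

Original: g = 0.791, ΔT = 2.6/(1−0.791) = 12.4402 K.
With doubled ice-albedo: g' = 0.822, ΔT' = 2.6/(1−0.822) = 14.6067 K.
Change = 14.6067 − 12.4402 = 2.17 K.

2.17 K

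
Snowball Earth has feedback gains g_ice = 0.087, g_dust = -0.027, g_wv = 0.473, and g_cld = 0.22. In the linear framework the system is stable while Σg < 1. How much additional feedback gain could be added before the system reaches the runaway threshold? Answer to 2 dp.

0.25

Current total gain = 0.087 − 0.027 + 0.473 + 0.22 = 0.753.
Margin to runaway = 1 − 0.753 = 0.25.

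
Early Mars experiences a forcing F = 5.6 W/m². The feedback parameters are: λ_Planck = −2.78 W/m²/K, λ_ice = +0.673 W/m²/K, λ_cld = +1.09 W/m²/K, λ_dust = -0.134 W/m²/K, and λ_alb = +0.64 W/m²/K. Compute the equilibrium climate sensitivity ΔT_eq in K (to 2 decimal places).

Net feedback parameter λ = (−2.78) + (+0.673) + (+1.09) + (-0.134) + (+0.64) = -0.511 W/m²/K.
ΔT = −F/λ = −5.6/(-0.511) = 10.96 K.

10.96 K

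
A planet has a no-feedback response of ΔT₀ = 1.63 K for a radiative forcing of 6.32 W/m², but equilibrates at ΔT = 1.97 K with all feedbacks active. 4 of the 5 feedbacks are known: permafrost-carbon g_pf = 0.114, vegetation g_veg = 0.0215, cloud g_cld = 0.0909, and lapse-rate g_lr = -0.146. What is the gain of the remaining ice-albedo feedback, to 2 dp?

0.09

Amplification A = ΔT/ΔT₀ = 1.97/1.63 = 1.209.
Total gain g = 1 − 1/A = 1 − 1/1.209 = 0.1729.
Known gains sum to 0.114 + 0.0215 + 0.0909 − 0.146 = 0.0804.
g_ice = 0.1729 − 0.0804 = 0.09.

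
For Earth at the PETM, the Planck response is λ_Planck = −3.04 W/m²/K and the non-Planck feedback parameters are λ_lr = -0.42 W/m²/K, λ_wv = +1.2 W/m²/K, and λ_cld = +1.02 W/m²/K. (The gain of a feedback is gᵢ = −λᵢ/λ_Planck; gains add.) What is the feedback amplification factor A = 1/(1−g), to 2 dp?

Convert to gains: g_lr = -0.42/3.04 = -0.1382; g_wv = 1.2/3.04 = 0.3947; g_cld = 1.02/3.04 = 0.3355.
Total gain g = 0.592.
A = 1/(1 − 0.592) = 2.45.

2.45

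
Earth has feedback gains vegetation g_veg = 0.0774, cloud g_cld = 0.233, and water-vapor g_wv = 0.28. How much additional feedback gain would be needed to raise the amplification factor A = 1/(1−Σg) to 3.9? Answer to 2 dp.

Current total gain = 0.5904.
Target gain for A = 3.9: g* = 1 − 1/3.9 = 0.7436.
Additional gain needed = 0.7436 − 0.5904 = 0.15.

0.15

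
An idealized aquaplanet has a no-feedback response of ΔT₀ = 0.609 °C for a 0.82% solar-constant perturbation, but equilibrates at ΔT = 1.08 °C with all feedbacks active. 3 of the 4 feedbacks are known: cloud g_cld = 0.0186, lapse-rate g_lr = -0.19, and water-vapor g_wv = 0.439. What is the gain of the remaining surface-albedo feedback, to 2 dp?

Amplification A = ΔT/ΔT₀ = 1.08/0.609 = 1.773.
Total gain g = 1 − 1/A = 1 − 1/1.773 = 0.436.
Known gains sum to 0.0186 − 0.19 + 0.439 = 0.2676.
g_alb = 0.436 − 0.2676 = 0.17.

0.17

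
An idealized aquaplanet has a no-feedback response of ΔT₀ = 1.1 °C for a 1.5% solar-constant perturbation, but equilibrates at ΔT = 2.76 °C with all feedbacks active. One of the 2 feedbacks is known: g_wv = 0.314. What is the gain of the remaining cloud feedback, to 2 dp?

0.29

Amplification A = ΔT/ΔT₀ = 2.76/1.1 = 2.509.
Total gain g = 1 − 1/A = 1 − 1/2.509 = 0.6014.
The known gain is 0.314.
g_cld = 0.6014 − 0.314 = 0.29.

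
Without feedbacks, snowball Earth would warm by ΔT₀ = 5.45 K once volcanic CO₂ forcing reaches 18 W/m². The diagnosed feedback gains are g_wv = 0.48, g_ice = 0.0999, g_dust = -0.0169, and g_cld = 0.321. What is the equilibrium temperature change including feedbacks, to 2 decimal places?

46.98 K

Total gain g = 0.48 + 0.0999 − 0.0169 + 0.321 = 0.884.
Amplification A = 1/(1 − 0.884) = 8.621.
ΔT = 5.45 × 8.621 = 46.98 K.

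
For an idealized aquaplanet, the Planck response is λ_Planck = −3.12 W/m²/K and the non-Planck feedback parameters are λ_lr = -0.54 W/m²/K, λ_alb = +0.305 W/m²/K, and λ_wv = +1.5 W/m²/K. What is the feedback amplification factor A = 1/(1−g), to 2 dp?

1.68

Convert to gains: g_lr = -0.54/3.12 = -0.1731; g_alb = 0.305/3.12 = 0.09776; g_wv = 1.5/3.12 = 0.4808.
Total gain g = 0.40546.
A = 1/(1 − 0.40546) = 1.68.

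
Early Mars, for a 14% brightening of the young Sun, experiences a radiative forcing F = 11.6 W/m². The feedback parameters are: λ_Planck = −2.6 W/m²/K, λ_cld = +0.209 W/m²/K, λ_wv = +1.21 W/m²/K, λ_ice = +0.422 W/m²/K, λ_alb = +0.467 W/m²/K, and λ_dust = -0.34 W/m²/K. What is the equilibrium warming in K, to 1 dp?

Net feedback parameter λ = (−2.6) + (+0.209) + (+1.21) + (+0.422) + (+0.467) + (-0.34) = -0.632 W/m²/K.
ΔT = −F/λ = −11.6/(-0.632) = 18.4 K.

18.4 K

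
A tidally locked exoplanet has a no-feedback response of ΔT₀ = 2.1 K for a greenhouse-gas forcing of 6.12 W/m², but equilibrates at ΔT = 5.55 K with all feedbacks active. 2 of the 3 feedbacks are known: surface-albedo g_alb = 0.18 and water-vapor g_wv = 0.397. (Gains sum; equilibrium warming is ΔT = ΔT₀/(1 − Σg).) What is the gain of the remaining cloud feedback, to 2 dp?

0.04

Amplification A = ΔT/ΔT₀ = 5.55/2.1 = 2.643.
Total gain g = 1 − 1/A = 1 − 1/2.643 = 0.6216.
Known gains sum to 0.18 + 0.397 = 0.577.
g_cld = 0.6216 − 0.577 = 0.04.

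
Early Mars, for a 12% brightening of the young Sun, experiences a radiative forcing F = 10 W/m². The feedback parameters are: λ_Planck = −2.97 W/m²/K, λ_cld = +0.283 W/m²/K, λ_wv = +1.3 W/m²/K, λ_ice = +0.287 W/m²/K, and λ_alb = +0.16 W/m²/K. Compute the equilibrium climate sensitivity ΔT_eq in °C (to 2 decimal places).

Net feedback parameter λ = (−2.97) + (+0.283) + (+1.3) + (+0.287) + (+0.16) = -0.94 W/m²/K.
ΔT = −F/λ = −10/(-0.94) = 10.64 °C.

10.64 °C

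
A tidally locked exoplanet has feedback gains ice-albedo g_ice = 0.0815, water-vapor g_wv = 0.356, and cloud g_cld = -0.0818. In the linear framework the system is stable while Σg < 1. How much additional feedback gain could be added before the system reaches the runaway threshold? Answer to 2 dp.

Current total gain = 0.0815 + 0.356 − 0.0818 = 0.3557.
Margin to runaway = 1 − 0.3557 = 0.64.

0.64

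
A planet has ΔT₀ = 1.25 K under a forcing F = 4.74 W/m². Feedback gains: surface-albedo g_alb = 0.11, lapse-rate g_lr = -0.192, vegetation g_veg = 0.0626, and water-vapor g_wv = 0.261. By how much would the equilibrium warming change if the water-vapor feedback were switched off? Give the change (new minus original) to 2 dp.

Original: g = 0.2416, ΔT = 1.25/(1−0.2416) = 1.6482 K.
Without water-vapor: g' = -0.0194, ΔT' = 1.25/(1+0.0194) = 1.2262 K.
Change = 1.2262 − 1.6482 = -0.42 K.

-0.42 K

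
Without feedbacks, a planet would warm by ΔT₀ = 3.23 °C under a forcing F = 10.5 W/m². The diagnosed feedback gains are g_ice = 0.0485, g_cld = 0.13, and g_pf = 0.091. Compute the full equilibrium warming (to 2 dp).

4.42 °C

Total gain g = 0.0485 + 0.13 + 0.091 = 0.2695.
Amplification A = 1/(1 − 0.2695) = 1.369.
ΔT = 3.23 × 1.369 = 4.42 °C.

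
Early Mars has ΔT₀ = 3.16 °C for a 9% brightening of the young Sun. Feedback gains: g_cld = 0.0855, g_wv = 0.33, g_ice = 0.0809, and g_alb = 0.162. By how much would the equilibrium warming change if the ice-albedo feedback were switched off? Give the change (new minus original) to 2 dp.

Original: g = 0.6584, ΔT = 3.16/(1−0.6584) = 9.2506 °C.
Without ice-albedo: g' = 0.5775, ΔT' = 3.16/(1−0.5775) = 7.4793 °C.
Change = 7.4793 − 9.2506 = -1.77 °C.

-1.77 °C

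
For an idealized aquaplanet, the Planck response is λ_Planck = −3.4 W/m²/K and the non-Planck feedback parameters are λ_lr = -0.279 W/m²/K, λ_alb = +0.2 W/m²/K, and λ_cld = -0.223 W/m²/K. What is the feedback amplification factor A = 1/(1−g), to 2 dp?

0.92

Convert to gains: g_lr = -0.279/3.4 = -0.08206; g_alb = 0.2/3.4 = 0.05882; g_cld = -0.223/3.4 = -0.06559.
Total gain g = -0.08883.
A = 1/(1 + 0.08883) = 0.92.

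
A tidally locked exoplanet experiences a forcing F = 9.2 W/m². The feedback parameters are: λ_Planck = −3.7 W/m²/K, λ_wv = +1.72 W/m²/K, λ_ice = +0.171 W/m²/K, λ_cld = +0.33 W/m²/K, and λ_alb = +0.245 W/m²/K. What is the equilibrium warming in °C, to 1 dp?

7.5 °C

Net feedback parameter λ = (−3.7) + (+1.72) + (+0.171) + (+0.33) + (+0.245) = -1.234 W/m²/K.
ΔT = −F/λ = −9.2/(-1.234) = 7.5 °C.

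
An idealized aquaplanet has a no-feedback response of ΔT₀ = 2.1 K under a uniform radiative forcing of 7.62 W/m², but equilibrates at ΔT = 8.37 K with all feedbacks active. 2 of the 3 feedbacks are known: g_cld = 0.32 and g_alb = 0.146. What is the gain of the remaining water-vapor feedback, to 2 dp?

Amplification A = ΔT/ΔT₀ = 8.37/2.1 = 3.986.
Total gain g = 1 − 1/A = 1 − 1/3.986 = 0.7491.
Known gains sum to 0.32 + 0.146 = 0.466.
g_wv = 0.7491 − 0.466 = 0.28.

0.28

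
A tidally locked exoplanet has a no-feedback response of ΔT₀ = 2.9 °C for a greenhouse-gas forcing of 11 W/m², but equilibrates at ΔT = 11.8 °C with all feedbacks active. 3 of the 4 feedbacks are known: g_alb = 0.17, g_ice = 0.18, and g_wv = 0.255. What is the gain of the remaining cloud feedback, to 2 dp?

0.15

Amplification A = ΔT/ΔT₀ = 11.8/2.9 = 4.069.
Total gain g = 1 − 1/A = 1 − 1/4.069 = 0.7542.
Known gains sum to 0.17 + 0.18 + 0.255 = 0.605.
g_cld = 0.7542 − 0.605 = 0.15.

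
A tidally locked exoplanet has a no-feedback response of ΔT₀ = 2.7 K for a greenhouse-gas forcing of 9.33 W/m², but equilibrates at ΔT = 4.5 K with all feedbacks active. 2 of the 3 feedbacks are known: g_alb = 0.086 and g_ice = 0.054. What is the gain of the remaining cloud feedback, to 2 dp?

0.26

Amplification A = ΔT/ΔT₀ = 4.5/2.7 = 1.667.
Total gain g = 1 − 1/A = 1 − 1/1.667 = 0.4001.
Known gains sum to 0.086 + 0.054 = 0.14.
g_cld = 0.4001 − 0.14 = 0.26.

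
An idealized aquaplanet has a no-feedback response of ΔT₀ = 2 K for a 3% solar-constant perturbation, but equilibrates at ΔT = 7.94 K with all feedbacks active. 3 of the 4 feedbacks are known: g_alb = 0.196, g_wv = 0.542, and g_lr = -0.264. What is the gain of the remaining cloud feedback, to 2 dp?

Amplification A = ΔT/ΔT₀ = 7.94/2 = 3.97.
Total gain g = 1 − 1/A = 1 − 1/3.97 = 0.7481.
Known gains sum to 0.196 + 0.542 − 0.264 = 0.474.
g_cld = 0.7481 − 0.474 = 0.27.

0.27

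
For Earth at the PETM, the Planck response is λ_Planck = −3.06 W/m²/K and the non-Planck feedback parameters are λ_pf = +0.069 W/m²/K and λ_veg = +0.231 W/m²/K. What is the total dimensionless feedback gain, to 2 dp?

0.10

Convert to gains: g_pf = 0.069/3.06 = 0.02255; g_veg = 0.231/3.06 = 0.07549.
Total gain g = 0.09804.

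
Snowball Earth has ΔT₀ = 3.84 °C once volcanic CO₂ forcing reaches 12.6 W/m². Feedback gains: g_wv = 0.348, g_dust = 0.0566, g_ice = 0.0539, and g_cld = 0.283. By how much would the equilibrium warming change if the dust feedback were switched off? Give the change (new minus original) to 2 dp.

-2.67 °C

Original: g = 0.7415, ΔT = 3.84/(1−0.7415) = 14.8549 °C.
Without dust: g' = 0.6849, ΔT' = 3.84/(1−0.6849) = 12.1866 °C.
Change = 12.1866 − 14.8549 = -2.67 °C.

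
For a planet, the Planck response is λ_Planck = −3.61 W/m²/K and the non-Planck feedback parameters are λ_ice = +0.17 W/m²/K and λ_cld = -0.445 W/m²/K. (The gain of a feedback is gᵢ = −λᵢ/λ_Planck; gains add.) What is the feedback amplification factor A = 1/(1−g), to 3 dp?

Convert to gains: g_ice = 0.17/3.61 = 0.04709; g_cld = -0.445/3.61 = -0.1233.
Total gain g = -0.07621.
A = 1/(1 + 0.07621) = 0.929.

0.929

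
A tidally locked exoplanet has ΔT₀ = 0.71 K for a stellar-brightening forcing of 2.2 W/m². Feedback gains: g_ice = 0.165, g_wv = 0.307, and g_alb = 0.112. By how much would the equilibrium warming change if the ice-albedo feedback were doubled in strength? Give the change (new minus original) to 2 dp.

Original: g = 0.584, ΔT = 0.71/(1−0.584) = 1.7067 K.
With doubled ice-albedo: g' = 0.749, ΔT' = 0.71/(1−0.749) = 2.8287 K.
Change = 2.8287 − 1.7067 = 1.12 K.

1.12 K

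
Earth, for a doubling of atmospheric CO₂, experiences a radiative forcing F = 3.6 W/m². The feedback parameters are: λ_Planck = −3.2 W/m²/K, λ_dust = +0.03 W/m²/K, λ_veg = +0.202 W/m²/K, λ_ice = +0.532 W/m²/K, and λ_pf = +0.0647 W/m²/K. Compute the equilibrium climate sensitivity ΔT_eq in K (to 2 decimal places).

Net feedback parameter λ = (−3.2) + (+0.03) + (+0.202) + (+0.532) + (+0.0647) = -2.3713 W/m²/K.
ΔT = −F/λ = −3.6/(-2.3713) = 1.52 K.

1.52 K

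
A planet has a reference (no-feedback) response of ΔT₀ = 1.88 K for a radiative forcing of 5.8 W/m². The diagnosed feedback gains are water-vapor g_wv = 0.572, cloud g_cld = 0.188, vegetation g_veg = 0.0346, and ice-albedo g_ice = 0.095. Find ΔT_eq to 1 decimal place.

Total gain g = 0.572 + 0.188 + 0.0346 + 0.095 = 0.8896.
Amplification A = 1/(1 − 0.8896) = 9.058.
ΔT = 1.88 × 9.058 = 17.0 K.

17.0 K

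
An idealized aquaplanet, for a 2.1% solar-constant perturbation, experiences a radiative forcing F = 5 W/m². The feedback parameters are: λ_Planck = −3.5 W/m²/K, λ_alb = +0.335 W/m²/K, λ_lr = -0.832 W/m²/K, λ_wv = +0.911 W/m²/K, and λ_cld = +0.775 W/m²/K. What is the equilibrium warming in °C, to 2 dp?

2.16 °C

Net feedback parameter λ = (−3.5) + (+0.335) + (-0.832) + (+0.911) + (+0.775) = -2.311 W/m²/K.
ΔT = −F/λ = −5/(-2.311) = 2.16 °C.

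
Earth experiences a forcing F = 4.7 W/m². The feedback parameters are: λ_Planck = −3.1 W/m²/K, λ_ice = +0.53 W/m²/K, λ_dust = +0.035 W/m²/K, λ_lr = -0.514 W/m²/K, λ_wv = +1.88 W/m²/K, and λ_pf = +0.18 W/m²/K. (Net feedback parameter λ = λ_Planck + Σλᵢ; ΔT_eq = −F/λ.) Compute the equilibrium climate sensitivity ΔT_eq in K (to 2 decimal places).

Net feedback parameter λ = (−3.1) + (+0.53) + (+0.035) + (-0.514) + (+1.88) + (+0.18) = -0.989 W/m²/K.
ΔT = −F/λ = −4.7/(-0.989) = 4.75 K.

4.75 K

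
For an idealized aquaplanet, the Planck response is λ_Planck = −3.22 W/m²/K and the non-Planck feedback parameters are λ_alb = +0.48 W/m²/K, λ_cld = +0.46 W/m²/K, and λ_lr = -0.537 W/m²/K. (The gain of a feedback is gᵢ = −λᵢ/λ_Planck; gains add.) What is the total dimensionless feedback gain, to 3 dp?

0.125

Convert to gains: g_alb = 0.48/3.22 = 0.1491; g_cld = 0.46/3.22 = 0.1429; g_lr = -0.537/3.22 = -0.1668.
Total gain g = 0.1252.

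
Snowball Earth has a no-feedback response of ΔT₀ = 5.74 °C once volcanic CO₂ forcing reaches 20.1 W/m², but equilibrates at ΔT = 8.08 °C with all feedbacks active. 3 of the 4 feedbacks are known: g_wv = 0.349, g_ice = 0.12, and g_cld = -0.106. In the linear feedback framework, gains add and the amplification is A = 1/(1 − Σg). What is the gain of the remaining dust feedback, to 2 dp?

Amplification A = ΔT/ΔT₀ = 8.08/5.74 = 1.408.
Total gain g = 1 − 1/A = 1 − 1/1.408 = 0.2898.
Known gains sum to 0.349 + 0.12 − 0.106 = 0.363.
g_dust = 0.2898 − 0.363 = -0.07.

-0.07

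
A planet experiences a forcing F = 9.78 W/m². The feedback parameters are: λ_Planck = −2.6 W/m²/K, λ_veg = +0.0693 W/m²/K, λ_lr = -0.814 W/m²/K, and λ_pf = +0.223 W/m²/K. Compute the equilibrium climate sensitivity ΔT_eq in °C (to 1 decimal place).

Net feedback parameter λ = (−2.6) + (+0.0693) + (-0.814) + (+0.223) = -3.1217 W/m²/K.
ΔT = −F/λ = −9.78/(-3.1217) = 3.1 °C.

3.1 °C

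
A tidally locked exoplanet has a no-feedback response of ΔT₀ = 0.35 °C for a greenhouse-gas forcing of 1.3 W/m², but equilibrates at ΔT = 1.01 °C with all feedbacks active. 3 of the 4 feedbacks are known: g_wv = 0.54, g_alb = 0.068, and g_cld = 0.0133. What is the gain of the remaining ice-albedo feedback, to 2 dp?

Amplification A = ΔT/ΔT₀ = 1.01/0.35 = 2.886.
Total gain g = 1 − 1/A = 1 − 1/2.886 = 0.6535.
Known gains sum to 0.54 + 0.068 + 0.0133 = 0.6213.
g_ice = 0.6535 − 0.6213 = 0.03.

0.03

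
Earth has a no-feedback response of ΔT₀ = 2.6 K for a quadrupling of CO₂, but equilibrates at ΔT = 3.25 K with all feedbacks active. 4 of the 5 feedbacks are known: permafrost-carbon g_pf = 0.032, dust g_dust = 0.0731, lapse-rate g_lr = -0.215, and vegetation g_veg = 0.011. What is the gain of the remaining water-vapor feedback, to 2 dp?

Amplification A = ΔT/ΔT₀ = 3.25/2.6 = 1.25.
Total gain g = 1 − 1/A = 1 − 1/1.25 = 0.2.
Known gains sum to 0.032 + 0.0731 − 0.215 + 0.011 = -0.0989.
g_wv = 0.2 + 0.0989 = 0.30.

0.30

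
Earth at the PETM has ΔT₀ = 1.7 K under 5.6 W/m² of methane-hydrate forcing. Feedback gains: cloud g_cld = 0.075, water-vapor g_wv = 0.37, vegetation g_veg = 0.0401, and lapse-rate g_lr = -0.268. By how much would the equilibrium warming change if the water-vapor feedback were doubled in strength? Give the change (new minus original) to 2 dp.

Original: g = 0.2171, ΔT = 1.7/(1−0.2171) = 2.1714 K.
With doubled water-vapor: g' = 0.5871, ΔT' = 1.7/(1−0.5871) = 4.1172 K.
Change = 4.1172 − 2.1714 = 1.95 K.

1.95 K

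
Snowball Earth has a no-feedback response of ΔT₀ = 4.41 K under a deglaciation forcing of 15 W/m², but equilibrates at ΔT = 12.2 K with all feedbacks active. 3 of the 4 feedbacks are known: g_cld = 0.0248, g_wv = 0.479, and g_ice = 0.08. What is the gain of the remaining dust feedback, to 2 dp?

0.05

Amplification A = ΔT/ΔT₀ = 12.2/4.41 = 2.766.
Total gain g = 1 − 1/A = 1 − 1/2.766 = 0.6385.
Known gains sum to 0.0248 + 0.479 + 0.08 = 0.5838.
g_dust = 0.6385 − 0.5838 = 0.05.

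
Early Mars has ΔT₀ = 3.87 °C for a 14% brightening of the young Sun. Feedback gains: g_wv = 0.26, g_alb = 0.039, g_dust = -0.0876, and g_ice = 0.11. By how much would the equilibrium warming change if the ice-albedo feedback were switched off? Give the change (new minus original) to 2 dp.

-0.80 °C

Original: g = 0.3214, ΔT = 3.87/(1−0.3214) = 5.7029 °C.
Without ice-albedo: g' = 0.2114, ΔT' = 3.87/(1−0.2114) = 4.9074 °C.
Change = 4.9074 − 5.7029 = -0.80 °C.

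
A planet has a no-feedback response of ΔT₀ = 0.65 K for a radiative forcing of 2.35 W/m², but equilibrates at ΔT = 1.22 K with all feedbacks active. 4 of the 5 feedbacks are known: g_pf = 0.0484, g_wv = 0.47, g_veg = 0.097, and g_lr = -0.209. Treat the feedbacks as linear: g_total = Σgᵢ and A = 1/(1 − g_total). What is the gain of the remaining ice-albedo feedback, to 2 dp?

0.06

Amplification A = ΔT/ΔT₀ = 1.22/0.65 = 1.877.
Total gain g = 1 − 1/A = 1 − 1/1.877 = 0.4672.
Known gains sum to 0.0484 + 0.47 + 0.097 − 0.209 = 0.4064.
g_ice = 0.4672 − 0.4064 = 0.06.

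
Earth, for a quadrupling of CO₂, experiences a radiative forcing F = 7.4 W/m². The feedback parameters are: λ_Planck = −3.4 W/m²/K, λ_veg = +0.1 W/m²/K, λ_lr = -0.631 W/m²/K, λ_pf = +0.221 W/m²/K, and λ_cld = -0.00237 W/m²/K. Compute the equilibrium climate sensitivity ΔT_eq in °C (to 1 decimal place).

2.0 °C

Net feedback parameter λ = (−3.4) + (+0.1) + (-0.631) + (+0.221) + (-0.00237) = -3.71237 W/m²/K.
ΔT = −F/λ = −7.4/(-3.71237) = 2.0 °C.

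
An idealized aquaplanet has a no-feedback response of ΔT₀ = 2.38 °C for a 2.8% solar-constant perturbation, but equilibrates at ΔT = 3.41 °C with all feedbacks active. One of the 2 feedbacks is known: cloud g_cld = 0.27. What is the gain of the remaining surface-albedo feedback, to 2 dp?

Amplification A = ΔT/ΔT₀ = 3.41/2.38 = 1.433.
Total gain g = 1 − 1/A = 1 − 1/1.433 = 0.3022.
The known gain is 0.27.
g_alb = 0.3022 − 0.27 = 0.03.

0.03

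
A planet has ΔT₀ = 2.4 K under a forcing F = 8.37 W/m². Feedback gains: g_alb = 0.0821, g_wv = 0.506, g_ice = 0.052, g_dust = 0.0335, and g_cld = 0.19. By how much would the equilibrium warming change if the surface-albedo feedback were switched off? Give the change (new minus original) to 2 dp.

-6.61 K

Original: g = 0.8636, ΔT = 2.4/(1−0.8636) = 17.5953 K.
Without surface-albedo: g' = 0.7815, ΔT' = 2.4/(1−0.7815) = 10.9840 K.
Change = 10.9840 − 17.5953 = -6.61 K.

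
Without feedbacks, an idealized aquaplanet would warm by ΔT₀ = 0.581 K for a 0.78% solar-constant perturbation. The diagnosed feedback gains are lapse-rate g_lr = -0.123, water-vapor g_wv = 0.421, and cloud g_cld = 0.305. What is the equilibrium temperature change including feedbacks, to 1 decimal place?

Total gain g = -0.123 + 0.421 + 0.305 = 0.603.
Amplification A = 1/(1 − 0.603) = 2.519.
ΔT = 0.581 × 2.519 = 1.5 K.

1.5 K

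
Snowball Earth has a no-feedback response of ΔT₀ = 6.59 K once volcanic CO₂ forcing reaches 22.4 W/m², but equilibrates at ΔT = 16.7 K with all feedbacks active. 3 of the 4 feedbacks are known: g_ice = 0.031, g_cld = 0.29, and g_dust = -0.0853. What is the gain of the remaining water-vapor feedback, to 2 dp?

Amplification A = ΔT/ΔT₀ = 16.7/6.59 = 2.534.
Total gain g = 1 − 1/A = 1 − 1/2.534 = 0.6054.
Known gains sum to 0.031 + 0.29 − 0.0853 = 0.2357.
g_wv = 0.6054 − 0.2357 = 0.37.

0.37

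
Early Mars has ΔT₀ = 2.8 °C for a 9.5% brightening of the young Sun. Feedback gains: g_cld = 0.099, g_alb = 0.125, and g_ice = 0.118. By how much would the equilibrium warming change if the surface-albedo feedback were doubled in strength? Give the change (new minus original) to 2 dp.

1.00 °C

Original: g = 0.342, ΔT = 2.8/(1−0.342) = 4.2553 °C.
With doubled surface-albedo: g' = 0.467, ΔT' = 2.8/(1−0.467) = 5.2533 °C.
Change = 5.2533 − 4.2553 = 1.00 °C.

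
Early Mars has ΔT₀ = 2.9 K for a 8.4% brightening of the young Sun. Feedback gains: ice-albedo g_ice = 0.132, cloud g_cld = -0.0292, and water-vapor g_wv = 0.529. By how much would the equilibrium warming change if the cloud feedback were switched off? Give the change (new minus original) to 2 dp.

Original: g = 0.6318, ΔT = 2.9/(1−0.6318) = 7.8762 K.
Without cloud: g' = 0.661, ΔT' = 2.9/(1−0.661) = 8.5546 K.
Change = 8.5546 − 7.8762 = 0.68 K.

0.68 K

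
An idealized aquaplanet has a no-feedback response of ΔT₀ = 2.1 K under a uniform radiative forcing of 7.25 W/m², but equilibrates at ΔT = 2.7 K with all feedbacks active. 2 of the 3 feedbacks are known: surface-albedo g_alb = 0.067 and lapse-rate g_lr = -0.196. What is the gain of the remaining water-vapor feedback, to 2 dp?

Amplification A = ΔT/ΔT₀ = 2.7/2.1 = 1.286.
Total gain g = 1 − 1/A = 1 − 1/1.286 = 0.2224.
Known gains sum to 0.067 − 0.196 = -0.129.
g_wv = 0.2224 + 0.129 = 0.35.

0.35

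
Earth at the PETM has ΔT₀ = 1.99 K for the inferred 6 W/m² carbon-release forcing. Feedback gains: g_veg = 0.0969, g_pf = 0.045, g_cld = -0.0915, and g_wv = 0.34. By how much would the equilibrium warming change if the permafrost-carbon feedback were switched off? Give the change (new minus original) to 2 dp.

-0.22 K

Original: g = 0.3904, ΔT = 1.99/(1−0.3904) = 3.2644 K.
Without permafrost-carbon: g' = 0.3454, ΔT' = 1.99/(1−0.3454) = 3.0400 K.
Change = 3.0400 − 3.2644 = -0.22 K.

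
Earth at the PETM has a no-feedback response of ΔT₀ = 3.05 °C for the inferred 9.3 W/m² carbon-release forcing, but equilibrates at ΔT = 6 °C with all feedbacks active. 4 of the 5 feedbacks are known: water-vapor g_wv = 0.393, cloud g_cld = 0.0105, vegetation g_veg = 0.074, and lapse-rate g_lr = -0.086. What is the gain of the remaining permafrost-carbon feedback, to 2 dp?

0.10

Amplification A = ΔT/ΔT₀ = 6/3.05 = 1.967.
Total gain g = 1 − 1/A = 1 − 1/1.967 = 0.4916.
Known gains sum to 0.393 + 0.0105 + 0.074 − 0.086 = 0.3915.
g_pf = 0.4916 − 0.3915 = 0.10.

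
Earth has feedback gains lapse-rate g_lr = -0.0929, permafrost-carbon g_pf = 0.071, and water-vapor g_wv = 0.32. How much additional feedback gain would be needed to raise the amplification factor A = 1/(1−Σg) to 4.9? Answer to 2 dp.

Current total gain = 0.2981.
Target gain for A = 4.9: g* = 1 − 1/4.9 = 0.7959.
Additional gain needed = 0.7959 − 0.2981 = 0.50.

0.50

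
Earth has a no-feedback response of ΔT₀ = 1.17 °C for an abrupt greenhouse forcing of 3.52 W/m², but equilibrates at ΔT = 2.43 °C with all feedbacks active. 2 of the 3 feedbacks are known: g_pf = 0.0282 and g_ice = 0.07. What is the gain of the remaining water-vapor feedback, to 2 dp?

0.42

Amplification A = ΔT/ΔT₀ = 2.43/1.17 = 2.077.
Total gain g = 1 − 1/A = 1 − 1/2.077 = 0.5185.
Known gains sum to 0.0282 + 0.07 = 0.0982.
g_wv = 0.5185 − 0.0982 = 0.42.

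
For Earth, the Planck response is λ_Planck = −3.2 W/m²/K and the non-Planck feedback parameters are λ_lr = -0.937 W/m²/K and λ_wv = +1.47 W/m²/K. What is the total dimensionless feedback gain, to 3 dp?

0.167

Convert to gains: g_lr = -0.937/3.2 = -0.2928; g_wv = 1.47/3.2 = 0.4594.
Total gain g = 0.1666.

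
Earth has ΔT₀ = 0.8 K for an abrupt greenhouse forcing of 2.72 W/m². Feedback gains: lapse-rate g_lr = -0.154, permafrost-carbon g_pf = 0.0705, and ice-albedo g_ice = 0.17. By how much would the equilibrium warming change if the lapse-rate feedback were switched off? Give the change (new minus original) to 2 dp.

0.18 K

Original: g = 0.0865, ΔT = 0.8/(1−0.0865) = 0.8758 K.
Without lapse-rate: g' = 0.2405, ΔT' = 0.8/(1−0.2405) = 1.0533 K.
Change = 1.0533 − 0.8758 = 0.18 K.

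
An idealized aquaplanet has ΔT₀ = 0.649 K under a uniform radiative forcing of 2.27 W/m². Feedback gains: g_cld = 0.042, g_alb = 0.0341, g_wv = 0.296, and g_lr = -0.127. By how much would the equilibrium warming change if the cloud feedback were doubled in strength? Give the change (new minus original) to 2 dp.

Original: g = 0.2451, ΔT = 0.649/(1−0.2451) = 0.8597 K.
With doubled cloud: g' = 0.2871, ΔT' = 0.649/(1−0.2871) = 0.9104 K.
Change = 0.9104 − 0.8597 = 0.05 K.

0.05 K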